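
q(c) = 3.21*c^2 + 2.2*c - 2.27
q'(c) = 6.42*c + 2.2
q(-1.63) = 2.67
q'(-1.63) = -8.26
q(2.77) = 28.45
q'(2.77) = 19.98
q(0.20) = -1.70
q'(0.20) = 3.48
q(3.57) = 46.50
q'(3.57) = 25.12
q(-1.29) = 0.23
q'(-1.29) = -6.08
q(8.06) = 224.00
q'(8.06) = 53.95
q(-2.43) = 11.34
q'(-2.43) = -13.40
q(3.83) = 53.24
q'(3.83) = 26.79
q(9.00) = 277.54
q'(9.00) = 59.98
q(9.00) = 277.54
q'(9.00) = 59.98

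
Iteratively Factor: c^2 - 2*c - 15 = (c + 3)*(c - 5)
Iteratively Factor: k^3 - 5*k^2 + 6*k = (k - 3)*(k^2 - 2*k) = (k - 3)*(k - 2)*(k)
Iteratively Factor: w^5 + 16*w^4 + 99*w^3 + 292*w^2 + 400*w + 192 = (w + 1)*(w^4 + 15*w^3 + 84*w^2 + 208*w + 192) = (w + 1)*(w + 3)*(w^3 + 12*w^2 + 48*w + 64) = (w + 1)*(w + 3)*(w + 4)*(w^2 + 8*w + 16) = (w + 1)*(w + 3)*(w + 4)^2*(w + 4)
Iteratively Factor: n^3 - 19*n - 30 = (n + 3)*(n^2 - 3*n - 10) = (n + 2)*(n + 3)*(n - 5)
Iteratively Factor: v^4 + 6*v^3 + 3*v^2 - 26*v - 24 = (v + 1)*(v^3 + 5*v^2 - 2*v - 24) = (v - 2)*(v + 1)*(v^2 + 7*v + 12) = (v - 2)*(v + 1)*(v + 4)*(v + 3)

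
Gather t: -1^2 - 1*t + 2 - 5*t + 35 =36 - 6*t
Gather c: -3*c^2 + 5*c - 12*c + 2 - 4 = -3*c^2 - 7*c - 2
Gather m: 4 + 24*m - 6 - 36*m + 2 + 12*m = 0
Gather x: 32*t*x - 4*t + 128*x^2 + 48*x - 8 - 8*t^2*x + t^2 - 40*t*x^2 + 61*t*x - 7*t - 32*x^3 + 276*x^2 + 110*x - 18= t^2 - 11*t - 32*x^3 + x^2*(404 - 40*t) + x*(-8*t^2 + 93*t + 158) - 26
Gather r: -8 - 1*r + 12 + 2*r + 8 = r + 12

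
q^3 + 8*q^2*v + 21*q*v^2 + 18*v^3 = (q + 2*v)*(q + 3*v)^2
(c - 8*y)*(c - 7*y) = c^2 - 15*c*y + 56*y^2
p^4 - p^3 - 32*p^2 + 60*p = p*(p - 5)*(p - 2)*(p + 6)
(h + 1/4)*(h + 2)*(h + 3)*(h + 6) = h^4 + 45*h^3/4 + 155*h^2/4 + 45*h + 9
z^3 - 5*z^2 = z^2*(z - 5)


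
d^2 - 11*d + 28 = (d - 7)*(d - 4)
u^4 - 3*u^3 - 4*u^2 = u^2*(u - 4)*(u + 1)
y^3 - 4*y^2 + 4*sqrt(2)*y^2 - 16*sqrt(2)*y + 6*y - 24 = (y - 4)*(y + sqrt(2))*(y + 3*sqrt(2))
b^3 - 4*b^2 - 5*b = b*(b - 5)*(b + 1)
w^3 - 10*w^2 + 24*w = w*(w - 6)*(w - 4)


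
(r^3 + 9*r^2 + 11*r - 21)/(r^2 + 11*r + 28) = (r^2 + 2*r - 3)/(r + 4)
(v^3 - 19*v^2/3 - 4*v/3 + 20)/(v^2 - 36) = (3*v^2 - v - 10)/(3*(v + 6))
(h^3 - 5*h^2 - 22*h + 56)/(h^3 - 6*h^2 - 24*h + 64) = (h - 7)/(h - 8)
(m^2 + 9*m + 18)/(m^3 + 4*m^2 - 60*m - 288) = (m + 3)/(m^2 - 2*m - 48)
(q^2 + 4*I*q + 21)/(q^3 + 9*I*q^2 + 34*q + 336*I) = (q - 3*I)/(q^2 + 2*I*q + 48)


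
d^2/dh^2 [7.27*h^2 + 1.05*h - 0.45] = 14.5400000000000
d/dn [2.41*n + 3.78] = 2.41000000000000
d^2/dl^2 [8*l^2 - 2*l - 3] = 16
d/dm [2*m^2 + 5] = 4*m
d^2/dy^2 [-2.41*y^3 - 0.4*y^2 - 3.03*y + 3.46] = -14.46*y - 0.8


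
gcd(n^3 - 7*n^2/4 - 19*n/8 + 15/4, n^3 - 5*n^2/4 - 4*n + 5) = n^2 - 13*n/4 + 5/2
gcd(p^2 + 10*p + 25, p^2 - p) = 1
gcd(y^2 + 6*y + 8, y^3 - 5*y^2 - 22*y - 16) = y + 2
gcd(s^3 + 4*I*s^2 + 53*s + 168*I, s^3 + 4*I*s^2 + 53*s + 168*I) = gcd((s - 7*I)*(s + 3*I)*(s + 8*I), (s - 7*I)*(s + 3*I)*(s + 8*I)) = s^3 + 4*I*s^2 + 53*s + 168*I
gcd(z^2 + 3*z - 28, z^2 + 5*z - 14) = z + 7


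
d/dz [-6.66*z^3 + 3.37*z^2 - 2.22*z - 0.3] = -19.98*z^2 + 6.74*z - 2.22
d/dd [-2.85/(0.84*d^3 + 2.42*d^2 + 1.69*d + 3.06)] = (7.182*d^2 + 13.794*d + 4.8165)/(0.84*d^3 + 2.42*d^2 + 1.69*d + 3.06)^2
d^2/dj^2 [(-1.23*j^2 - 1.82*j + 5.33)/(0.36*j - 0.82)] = -1.347096/(0.046656*j^3 - 0.318816*j^2 + 0.726192*j - 0.551368)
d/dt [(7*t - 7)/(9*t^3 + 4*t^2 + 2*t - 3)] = 7*(-18*t^3 + 23*t^2 + 8*t - 1)/(81*t^6 + 72*t^5 + 52*t^4 - 38*t^3 - 20*t^2 - 12*t + 9)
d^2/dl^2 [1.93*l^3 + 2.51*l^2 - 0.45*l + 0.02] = 11.58*l + 5.02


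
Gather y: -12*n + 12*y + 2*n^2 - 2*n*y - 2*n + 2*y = 2*n^2 - 14*n + y*(14 - 2*n)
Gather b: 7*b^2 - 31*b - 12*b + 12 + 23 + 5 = 7*b^2 - 43*b + 40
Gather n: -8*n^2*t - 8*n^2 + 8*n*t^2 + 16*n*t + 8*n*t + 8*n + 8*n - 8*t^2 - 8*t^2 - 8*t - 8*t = n^2*(-8*t - 8) + n*(8*t^2 + 24*t + 16) - 16*t^2 - 16*t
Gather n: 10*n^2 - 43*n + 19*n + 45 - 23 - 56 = 10*n^2 - 24*n - 34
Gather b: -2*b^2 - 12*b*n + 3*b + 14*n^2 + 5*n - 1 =-2*b^2 + b*(3 - 12*n) + 14*n^2 + 5*n - 1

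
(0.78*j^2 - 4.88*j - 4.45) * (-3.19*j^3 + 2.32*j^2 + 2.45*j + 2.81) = -2.4882*j^5 + 17.3768*j^4 + 4.7849*j^3 - 20.0882*j^2 - 24.6153*j - 12.5045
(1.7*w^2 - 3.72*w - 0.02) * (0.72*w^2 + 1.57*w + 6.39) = 1.224*w^4 - 0.00939999999999985*w^3 + 5.0082*w^2 - 23.8022*w - 0.1278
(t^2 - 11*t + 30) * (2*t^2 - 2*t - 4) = 2*t^4 - 24*t^3 + 78*t^2 - 16*t - 120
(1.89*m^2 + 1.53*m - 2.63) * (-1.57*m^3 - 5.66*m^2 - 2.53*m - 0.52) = -2.9673*m^5 - 13.0995*m^4 - 9.3124*m^3 + 10.0321*m^2 + 5.8583*m + 1.3676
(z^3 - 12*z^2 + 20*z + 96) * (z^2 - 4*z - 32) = z^5 - 16*z^4 + 36*z^3 + 400*z^2 - 1024*z - 3072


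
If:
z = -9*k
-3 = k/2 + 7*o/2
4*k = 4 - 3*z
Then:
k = -4/23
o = -134/161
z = 36/23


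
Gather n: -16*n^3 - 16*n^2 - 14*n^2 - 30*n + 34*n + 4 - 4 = -16*n^3 - 30*n^2 + 4*n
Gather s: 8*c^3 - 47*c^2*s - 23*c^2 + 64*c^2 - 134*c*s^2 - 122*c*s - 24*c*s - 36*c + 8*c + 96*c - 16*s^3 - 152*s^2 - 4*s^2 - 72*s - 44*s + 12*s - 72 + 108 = 8*c^3 + 41*c^2 + 68*c - 16*s^3 + s^2*(-134*c - 156) + s*(-47*c^2 - 146*c - 104) + 36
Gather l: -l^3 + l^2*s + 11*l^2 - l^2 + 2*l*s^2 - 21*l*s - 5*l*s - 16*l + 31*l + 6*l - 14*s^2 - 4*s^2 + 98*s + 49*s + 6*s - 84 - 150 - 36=-l^3 + l^2*(s + 10) + l*(2*s^2 - 26*s + 21) - 18*s^2 + 153*s - 270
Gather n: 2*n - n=n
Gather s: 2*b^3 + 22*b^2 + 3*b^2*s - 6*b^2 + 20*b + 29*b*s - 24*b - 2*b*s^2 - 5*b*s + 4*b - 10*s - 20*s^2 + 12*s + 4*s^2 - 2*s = 2*b^3 + 16*b^2 + s^2*(-2*b - 16) + s*(3*b^2 + 24*b)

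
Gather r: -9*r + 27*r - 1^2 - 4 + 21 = 18*r + 16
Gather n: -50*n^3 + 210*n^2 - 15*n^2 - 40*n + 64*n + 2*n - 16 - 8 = -50*n^3 + 195*n^2 + 26*n - 24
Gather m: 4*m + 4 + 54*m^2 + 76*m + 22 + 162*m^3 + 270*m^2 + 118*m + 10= 162*m^3 + 324*m^2 + 198*m + 36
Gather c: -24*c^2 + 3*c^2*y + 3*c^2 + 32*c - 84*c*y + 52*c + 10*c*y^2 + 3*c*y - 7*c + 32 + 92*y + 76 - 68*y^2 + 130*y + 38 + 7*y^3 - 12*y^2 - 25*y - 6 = c^2*(3*y - 21) + c*(10*y^2 - 81*y + 77) + 7*y^3 - 80*y^2 + 197*y + 140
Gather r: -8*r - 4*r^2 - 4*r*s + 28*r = -4*r^2 + r*(20 - 4*s)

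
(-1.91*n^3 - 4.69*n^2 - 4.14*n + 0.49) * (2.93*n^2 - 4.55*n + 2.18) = -5.5963*n^5 - 5.0512*n^4 + 5.0455*n^3 + 10.0485*n^2 - 11.2547*n + 1.0682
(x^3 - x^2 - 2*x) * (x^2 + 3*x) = x^5 + 2*x^4 - 5*x^3 - 6*x^2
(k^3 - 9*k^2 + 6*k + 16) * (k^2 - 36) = k^5 - 9*k^4 - 30*k^3 + 340*k^2 - 216*k - 576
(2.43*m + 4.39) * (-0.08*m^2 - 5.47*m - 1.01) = -0.1944*m^3 - 13.6433*m^2 - 26.4676*m - 4.4339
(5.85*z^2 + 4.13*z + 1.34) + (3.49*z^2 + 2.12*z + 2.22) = 9.34*z^2 + 6.25*z + 3.56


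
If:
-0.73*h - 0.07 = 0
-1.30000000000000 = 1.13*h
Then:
No Solution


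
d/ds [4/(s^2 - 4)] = -8*s/(s^2 - 4)^2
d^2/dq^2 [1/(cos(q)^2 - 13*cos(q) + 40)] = (-4*sin(q)^4 + 11*sin(q)^2 - 2275*cos(q)/4 + 39*cos(3*q)/4 + 251)/((cos(q) - 8)^3*(cos(q) - 5)^3)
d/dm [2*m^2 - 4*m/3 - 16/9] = 4*m - 4/3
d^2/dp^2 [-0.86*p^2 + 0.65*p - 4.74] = -1.72000000000000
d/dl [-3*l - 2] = -3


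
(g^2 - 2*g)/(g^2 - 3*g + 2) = g/(g - 1)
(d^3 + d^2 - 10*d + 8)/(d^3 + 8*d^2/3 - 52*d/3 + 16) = 3*(d^2 + 3*d - 4)/(3*d^2 + 14*d - 24)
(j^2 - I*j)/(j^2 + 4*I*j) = (j - I)/(j + 4*I)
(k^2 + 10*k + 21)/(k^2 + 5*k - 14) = (k + 3)/(k - 2)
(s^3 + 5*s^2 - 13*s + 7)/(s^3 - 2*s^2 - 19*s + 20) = (s^2 + 6*s - 7)/(s^2 - s - 20)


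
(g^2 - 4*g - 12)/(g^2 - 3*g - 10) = (g - 6)/(g - 5)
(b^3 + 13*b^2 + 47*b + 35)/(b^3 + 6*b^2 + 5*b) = (b + 7)/b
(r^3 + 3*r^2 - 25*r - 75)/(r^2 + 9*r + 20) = (r^2 - 2*r - 15)/(r + 4)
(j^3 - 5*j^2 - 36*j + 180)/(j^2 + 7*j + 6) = (j^2 - 11*j + 30)/(j + 1)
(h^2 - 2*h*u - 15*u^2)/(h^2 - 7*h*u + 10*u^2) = (-h - 3*u)/(-h + 2*u)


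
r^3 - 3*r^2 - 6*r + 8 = (r - 4)*(r - 1)*(r + 2)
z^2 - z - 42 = (z - 7)*(z + 6)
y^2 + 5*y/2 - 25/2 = (y - 5/2)*(y + 5)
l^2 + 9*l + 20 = (l + 4)*(l + 5)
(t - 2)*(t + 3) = t^2 + t - 6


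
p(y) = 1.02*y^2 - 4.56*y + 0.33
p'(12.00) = 19.92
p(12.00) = 92.49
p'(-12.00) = -29.04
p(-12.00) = 201.93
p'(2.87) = 1.29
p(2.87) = -4.36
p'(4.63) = 4.89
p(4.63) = 1.08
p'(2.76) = 1.07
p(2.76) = -4.49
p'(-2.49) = -9.64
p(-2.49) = 18.01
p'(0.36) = -3.83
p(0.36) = -1.18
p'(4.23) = 4.07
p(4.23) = -0.71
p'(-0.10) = -4.76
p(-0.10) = 0.80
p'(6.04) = 7.76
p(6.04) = 10.00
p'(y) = 2.04*y - 4.56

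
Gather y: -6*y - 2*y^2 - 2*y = -2*y^2 - 8*y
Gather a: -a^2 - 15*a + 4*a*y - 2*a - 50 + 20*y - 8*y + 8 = -a^2 + a*(4*y - 17) + 12*y - 42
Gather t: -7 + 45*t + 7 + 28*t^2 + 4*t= 28*t^2 + 49*t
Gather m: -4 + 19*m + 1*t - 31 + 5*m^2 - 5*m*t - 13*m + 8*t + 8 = 5*m^2 + m*(6 - 5*t) + 9*t - 27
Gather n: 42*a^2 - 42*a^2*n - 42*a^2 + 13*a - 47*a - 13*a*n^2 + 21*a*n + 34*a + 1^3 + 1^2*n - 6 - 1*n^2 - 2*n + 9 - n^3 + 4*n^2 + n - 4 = -n^3 + n^2*(3 - 13*a) + n*(-42*a^2 + 21*a)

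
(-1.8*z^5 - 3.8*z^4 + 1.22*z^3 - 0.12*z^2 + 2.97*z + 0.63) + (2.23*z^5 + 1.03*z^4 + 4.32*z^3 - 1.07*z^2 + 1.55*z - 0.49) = 0.43*z^5 - 2.77*z^4 + 5.54*z^3 - 1.19*z^2 + 4.52*z + 0.14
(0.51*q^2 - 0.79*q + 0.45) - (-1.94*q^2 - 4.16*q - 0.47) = 2.45*q^2 + 3.37*q + 0.92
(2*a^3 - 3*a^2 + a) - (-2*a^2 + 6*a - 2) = 2*a^3 - a^2 - 5*a + 2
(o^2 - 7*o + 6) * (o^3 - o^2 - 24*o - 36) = o^5 - 8*o^4 - 11*o^3 + 126*o^2 + 108*o - 216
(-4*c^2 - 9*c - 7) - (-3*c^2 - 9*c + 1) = -c^2 - 8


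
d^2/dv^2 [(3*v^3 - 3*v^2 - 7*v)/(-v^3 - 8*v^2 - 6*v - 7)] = 2*(27*v^6 + 75*v^5 + 240*v^4 + 175*v^3 - 1176*v^2 - 1617*v - 147)/(v^9 + 24*v^8 + 210*v^7 + 821*v^6 + 1596*v^5 + 2460*v^4 + 2379*v^3 + 1932*v^2 + 882*v + 343)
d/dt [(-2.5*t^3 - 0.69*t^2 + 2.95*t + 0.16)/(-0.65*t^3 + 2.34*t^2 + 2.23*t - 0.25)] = (-6.2985*t^4 - 7.315*t^3 - 6.2547*t^2 - 0.4038*t - 1.0943)/(0.4225*t^6 - 3.042*t^5 + 2.5766*t^4 + 10.7614*t^3 + 3.8029*t^2 - 1.115*t + 0.0625)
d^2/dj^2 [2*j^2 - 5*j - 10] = 4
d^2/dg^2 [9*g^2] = 18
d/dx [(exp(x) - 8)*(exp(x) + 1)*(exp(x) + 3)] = (3*exp(2*x) - 8*exp(x) - 29)*exp(x)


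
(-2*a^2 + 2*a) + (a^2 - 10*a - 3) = -a^2 - 8*a - 3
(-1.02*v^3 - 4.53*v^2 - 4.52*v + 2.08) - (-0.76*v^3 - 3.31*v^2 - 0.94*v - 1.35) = -0.26*v^3 - 1.22*v^2 - 3.58*v + 3.43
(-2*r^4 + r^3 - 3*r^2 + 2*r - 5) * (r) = -2*r^5 + r^4 - 3*r^3 + 2*r^2 - 5*r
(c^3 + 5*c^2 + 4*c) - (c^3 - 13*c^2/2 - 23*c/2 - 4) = 23*c^2/2 + 31*c/2 + 4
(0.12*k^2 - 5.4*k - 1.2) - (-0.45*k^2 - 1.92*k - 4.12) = 0.57*k^2 - 3.48*k + 2.92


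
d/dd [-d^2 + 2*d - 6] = 2 - 2*d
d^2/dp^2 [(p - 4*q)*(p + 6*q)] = 2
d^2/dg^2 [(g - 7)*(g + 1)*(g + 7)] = 6*g + 2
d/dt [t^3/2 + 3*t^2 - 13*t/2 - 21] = 3*t^2/2 + 6*t - 13/2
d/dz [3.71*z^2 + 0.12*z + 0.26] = 7.42*z + 0.12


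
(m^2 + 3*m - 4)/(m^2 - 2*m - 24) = (m - 1)/(m - 6)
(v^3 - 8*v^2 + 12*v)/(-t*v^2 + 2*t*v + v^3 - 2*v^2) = (6 - v)/(t - v)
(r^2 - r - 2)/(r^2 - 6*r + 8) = (r + 1)/(r - 4)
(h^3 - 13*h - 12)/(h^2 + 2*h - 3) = (h^2 - 3*h - 4)/(h - 1)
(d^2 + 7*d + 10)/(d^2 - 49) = (d^2 + 7*d + 10)/(d^2 - 49)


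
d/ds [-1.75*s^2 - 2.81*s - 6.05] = -3.5*s - 2.81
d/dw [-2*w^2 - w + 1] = -4*w - 1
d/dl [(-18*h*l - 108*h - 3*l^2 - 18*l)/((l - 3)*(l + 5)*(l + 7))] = 3*(12*h*l^3 + 162*h*l^2 + 648*h*l + 594*h + l^4 + 12*l^3 + 55*l^2 + 210*l + 630)/(l^6 + 18*l^5 + 79*l^4 - 228*l^3 - 1889*l^2 + 210*l + 11025)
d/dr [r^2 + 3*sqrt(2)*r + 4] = 2*r + 3*sqrt(2)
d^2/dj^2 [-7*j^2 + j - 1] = -14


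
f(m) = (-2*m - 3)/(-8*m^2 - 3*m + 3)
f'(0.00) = -1.67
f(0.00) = -1.00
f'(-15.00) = 0.00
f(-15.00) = -0.02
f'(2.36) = -0.09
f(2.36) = 0.16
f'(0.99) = -1.28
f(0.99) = 0.64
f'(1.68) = -0.23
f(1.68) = 0.26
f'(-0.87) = 73.91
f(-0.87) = 2.83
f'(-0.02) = -1.50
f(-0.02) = -0.97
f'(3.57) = -0.03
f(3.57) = 0.09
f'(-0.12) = -0.90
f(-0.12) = -0.85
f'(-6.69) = -0.00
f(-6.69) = -0.03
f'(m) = (-2*m - 3)*(16*m + 3)/(-8*m^2 - 3*m + 3)^2 - 2/(-8*m^2 - 3*m + 3)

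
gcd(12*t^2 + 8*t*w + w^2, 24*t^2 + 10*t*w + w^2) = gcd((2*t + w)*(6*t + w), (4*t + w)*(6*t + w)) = 6*t + w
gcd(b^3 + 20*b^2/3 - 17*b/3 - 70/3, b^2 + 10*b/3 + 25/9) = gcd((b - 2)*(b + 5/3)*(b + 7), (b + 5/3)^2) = b + 5/3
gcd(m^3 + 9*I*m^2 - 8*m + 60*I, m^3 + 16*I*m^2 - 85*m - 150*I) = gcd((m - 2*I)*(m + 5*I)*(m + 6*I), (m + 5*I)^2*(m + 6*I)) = m^2 + 11*I*m - 30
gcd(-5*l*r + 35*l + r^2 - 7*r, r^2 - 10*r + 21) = r - 7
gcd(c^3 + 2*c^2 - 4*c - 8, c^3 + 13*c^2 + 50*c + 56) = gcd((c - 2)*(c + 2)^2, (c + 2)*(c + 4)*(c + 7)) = c + 2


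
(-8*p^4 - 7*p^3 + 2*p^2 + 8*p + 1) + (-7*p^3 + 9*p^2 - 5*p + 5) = -8*p^4 - 14*p^3 + 11*p^2 + 3*p + 6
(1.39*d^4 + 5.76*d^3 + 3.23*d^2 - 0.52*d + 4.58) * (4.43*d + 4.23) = 6.1577*d^5 + 31.3965*d^4 + 38.6737*d^3 + 11.3593*d^2 + 18.0898*d + 19.3734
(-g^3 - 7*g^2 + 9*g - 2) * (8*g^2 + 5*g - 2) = -8*g^5 - 61*g^4 + 39*g^3 + 43*g^2 - 28*g + 4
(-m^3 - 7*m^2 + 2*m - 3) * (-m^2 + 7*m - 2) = m^5 - 49*m^3 + 31*m^2 - 25*m + 6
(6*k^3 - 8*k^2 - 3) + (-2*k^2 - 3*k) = 6*k^3 - 10*k^2 - 3*k - 3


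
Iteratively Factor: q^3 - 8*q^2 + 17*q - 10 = (q - 1)*(q^2 - 7*q + 10) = (q - 2)*(q - 1)*(q - 5)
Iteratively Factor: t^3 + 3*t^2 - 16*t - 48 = (t + 3)*(t^2 - 16) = (t + 3)*(t + 4)*(t - 4)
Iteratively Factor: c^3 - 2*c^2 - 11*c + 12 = (c - 1)*(c^2 - c - 12) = (c - 4)*(c - 1)*(c + 3)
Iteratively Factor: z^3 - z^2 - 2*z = (z)*(z^2 - z - 2) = z*(z + 1)*(z - 2)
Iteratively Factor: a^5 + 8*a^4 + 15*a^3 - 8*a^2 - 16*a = (a + 1)*(a^4 + 7*a^3 + 8*a^2 - 16*a) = (a + 1)*(a + 4)*(a^3 + 3*a^2 - 4*a) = (a + 1)*(a + 4)^2*(a^2 - a) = (a - 1)*(a + 1)*(a + 4)^2*(a)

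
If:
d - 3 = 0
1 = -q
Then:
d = 3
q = -1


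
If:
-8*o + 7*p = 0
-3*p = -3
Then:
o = 7/8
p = 1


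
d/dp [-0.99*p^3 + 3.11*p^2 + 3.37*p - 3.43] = -2.97*p^2 + 6.22*p + 3.37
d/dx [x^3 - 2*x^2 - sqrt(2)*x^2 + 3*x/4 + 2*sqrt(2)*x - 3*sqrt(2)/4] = 3*x^2 - 4*x - 2*sqrt(2)*x + 3/4 + 2*sqrt(2)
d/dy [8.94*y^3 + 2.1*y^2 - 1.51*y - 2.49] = 26.82*y^2 + 4.2*y - 1.51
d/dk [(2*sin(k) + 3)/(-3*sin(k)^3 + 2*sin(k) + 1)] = (12*sin(k)^3 + 27*sin(k)^2 - 4)*cos(k)/(-3*sin(k)^3 + 2*sin(k) + 1)^2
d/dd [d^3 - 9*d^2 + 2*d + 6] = 3*d^2 - 18*d + 2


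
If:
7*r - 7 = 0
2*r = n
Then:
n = 2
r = 1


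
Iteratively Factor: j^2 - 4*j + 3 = (j - 1)*(j - 3)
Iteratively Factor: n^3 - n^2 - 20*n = (n - 5)*(n^2 + 4*n) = (n - 5)*(n + 4)*(n)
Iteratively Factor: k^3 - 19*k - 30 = (k + 3)*(k^2 - 3*k - 10) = (k - 5)*(k + 3)*(k + 2)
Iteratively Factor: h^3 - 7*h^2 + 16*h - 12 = (h - 3)*(h^2 - 4*h + 4) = (h - 3)*(h - 2)*(h - 2)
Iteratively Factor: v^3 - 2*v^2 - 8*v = (v + 2)*(v^2 - 4*v) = (v - 4)*(v + 2)*(v)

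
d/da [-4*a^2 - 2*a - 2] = -8*a - 2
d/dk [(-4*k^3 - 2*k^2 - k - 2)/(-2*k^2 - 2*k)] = (4*k^4 + 8*k^3 + k^2 - 4*k - 2)/(2*k^2*(k^2 + 2*k + 1))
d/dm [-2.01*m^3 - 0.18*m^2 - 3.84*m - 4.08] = -6.03*m^2 - 0.36*m - 3.84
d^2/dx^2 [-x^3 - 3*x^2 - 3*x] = -6*x - 6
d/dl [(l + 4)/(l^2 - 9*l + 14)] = (l^2 - 9*l - (l + 4)*(2*l - 9) + 14)/(l^2 - 9*l + 14)^2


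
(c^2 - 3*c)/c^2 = (c - 3)/c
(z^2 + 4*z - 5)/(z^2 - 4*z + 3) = (z + 5)/(z - 3)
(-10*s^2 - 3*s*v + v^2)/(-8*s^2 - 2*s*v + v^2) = (5*s - v)/(4*s - v)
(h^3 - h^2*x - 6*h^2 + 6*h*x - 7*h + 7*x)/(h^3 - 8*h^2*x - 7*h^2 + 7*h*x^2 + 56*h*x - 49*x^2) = (-h - 1)/(-h + 7*x)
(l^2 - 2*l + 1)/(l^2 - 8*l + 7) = (l - 1)/(l - 7)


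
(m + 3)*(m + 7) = m^2 + 10*m + 21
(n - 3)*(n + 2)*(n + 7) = n^3 + 6*n^2 - 13*n - 42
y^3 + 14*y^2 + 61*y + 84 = (y + 3)*(y + 4)*(y + 7)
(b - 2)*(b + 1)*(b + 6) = b^3 + 5*b^2 - 8*b - 12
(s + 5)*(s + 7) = s^2 + 12*s + 35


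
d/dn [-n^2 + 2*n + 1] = 2 - 2*n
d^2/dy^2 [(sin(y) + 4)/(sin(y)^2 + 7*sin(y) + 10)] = (-sin(y)^5 - 9*sin(y)^4 - 22*sin(y)^3 + 58*sin(y)^2 + 288*sin(y) + 172)/(sin(y)^2 + 7*sin(y) + 10)^3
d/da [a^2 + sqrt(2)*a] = 2*a + sqrt(2)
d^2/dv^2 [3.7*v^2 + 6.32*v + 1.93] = 7.40000000000000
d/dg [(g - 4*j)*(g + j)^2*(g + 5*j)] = 4*g^3 + 9*g^2*j - 34*g*j^2 - 39*j^3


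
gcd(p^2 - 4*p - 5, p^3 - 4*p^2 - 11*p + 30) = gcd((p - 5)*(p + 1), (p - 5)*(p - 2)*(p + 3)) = p - 5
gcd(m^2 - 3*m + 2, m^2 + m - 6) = m - 2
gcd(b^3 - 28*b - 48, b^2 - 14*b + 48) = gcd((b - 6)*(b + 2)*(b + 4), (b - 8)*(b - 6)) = b - 6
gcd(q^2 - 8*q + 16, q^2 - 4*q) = q - 4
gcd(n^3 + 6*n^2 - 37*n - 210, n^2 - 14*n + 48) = n - 6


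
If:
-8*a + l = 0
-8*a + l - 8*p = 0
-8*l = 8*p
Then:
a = 0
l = 0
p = 0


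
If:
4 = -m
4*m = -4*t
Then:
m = -4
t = 4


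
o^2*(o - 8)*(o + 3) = o^4 - 5*o^3 - 24*o^2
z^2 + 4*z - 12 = (z - 2)*(z + 6)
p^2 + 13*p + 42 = (p + 6)*(p + 7)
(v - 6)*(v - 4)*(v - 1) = v^3 - 11*v^2 + 34*v - 24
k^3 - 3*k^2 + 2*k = k*(k - 2)*(k - 1)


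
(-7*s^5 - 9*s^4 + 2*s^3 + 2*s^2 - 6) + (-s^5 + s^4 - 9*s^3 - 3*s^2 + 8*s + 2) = -8*s^5 - 8*s^4 - 7*s^3 - s^2 + 8*s - 4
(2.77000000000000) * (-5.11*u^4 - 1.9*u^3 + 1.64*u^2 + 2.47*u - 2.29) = -14.1547*u^4 - 5.263*u^3 + 4.5428*u^2 + 6.8419*u - 6.3433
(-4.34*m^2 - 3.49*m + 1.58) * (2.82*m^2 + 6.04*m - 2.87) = -12.2388*m^4 - 36.0554*m^3 - 4.1682*m^2 + 19.5595*m - 4.5346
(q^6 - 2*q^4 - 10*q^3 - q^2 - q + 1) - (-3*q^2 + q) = q^6 - 2*q^4 - 10*q^3 + 2*q^2 - 2*q + 1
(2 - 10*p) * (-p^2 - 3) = 10*p^3 - 2*p^2 + 30*p - 6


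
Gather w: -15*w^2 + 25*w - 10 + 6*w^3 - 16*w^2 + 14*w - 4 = 6*w^3 - 31*w^2 + 39*w - 14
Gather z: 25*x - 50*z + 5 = 25*x - 50*z + 5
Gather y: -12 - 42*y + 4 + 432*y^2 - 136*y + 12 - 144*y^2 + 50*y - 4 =288*y^2 - 128*y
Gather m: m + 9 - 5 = m + 4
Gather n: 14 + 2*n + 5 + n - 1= 3*n + 18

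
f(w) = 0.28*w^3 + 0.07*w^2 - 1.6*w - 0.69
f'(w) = 0.84*w^2 + 0.14*w - 1.6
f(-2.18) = 0.23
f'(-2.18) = 2.09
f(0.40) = -1.30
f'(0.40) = -1.41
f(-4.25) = -14.12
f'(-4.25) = 12.98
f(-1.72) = 0.84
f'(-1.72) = 0.64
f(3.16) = 3.79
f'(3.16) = 7.23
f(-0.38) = -0.09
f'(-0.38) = -1.53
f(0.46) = -1.38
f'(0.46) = -1.36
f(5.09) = 29.90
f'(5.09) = 20.88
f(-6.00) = -49.05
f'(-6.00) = 27.80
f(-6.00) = -49.05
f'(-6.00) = 27.80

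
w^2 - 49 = (w - 7)*(w + 7)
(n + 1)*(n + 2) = n^2 + 3*n + 2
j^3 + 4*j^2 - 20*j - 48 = (j - 4)*(j + 2)*(j + 6)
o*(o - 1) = o^2 - o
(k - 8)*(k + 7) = k^2 - k - 56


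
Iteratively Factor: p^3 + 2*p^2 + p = (p + 1)*(p^2 + p) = p*(p + 1)*(p + 1)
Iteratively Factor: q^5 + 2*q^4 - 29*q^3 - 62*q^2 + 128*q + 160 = (q - 5)*(q^4 + 7*q^3 + 6*q^2 - 32*q - 32) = (q - 5)*(q - 2)*(q^3 + 9*q^2 + 24*q + 16) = (q - 5)*(q - 2)*(q + 1)*(q^2 + 8*q + 16) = (q - 5)*(q - 2)*(q + 1)*(q + 4)*(q + 4)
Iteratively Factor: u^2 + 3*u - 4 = (u + 4)*(u - 1)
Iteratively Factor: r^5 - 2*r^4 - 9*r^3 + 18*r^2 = (r)*(r^4 - 2*r^3 - 9*r^2 + 18*r) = r*(r - 2)*(r^3 - 9*r) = r*(r - 3)*(r - 2)*(r^2 + 3*r) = r^2*(r - 3)*(r - 2)*(r + 3)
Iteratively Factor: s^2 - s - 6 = (s + 2)*(s - 3)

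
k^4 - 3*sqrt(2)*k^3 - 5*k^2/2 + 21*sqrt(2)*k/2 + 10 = (k - 5*sqrt(2)/2)*(k - 2*sqrt(2))*(k + sqrt(2)/2)*(k + sqrt(2))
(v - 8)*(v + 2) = v^2 - 6*v - 16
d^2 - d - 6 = (d - 3)*(d + 2)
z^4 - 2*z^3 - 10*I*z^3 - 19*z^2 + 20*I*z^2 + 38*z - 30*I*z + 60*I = (z - 2)*(z - 6*I)*(z - 5*I)*(z + I)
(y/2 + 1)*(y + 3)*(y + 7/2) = y^3/2 + 17*y^2/4 + 47*y/4 + 21/2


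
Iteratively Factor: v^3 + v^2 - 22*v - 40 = (v + 2)*(v^2 - v - 20) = (v + 2)*(v + 4)*(v - 5)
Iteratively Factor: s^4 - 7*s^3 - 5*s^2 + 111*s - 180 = (s + 4)*(s^3 - 11*s^2 + 39*s - 45) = (s - 5)*(s + 4)*(s^2 - 6*s + 9) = (s - 5)*(s - 3)*(s + 4)*(s - 3)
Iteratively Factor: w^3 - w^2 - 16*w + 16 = (w + 4)*(w^2 - 5*w + 4) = (w - 4)*(w + 4)*(w - 1)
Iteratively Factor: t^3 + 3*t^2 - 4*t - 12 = (t + 3)*(t^2 - 4) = (t + 2)*(t + 3)*(t - 2)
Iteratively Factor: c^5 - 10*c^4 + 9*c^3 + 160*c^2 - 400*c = (c)*(c^4 - 10*c^3 + 9*c^2 + 160*c - 400) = c*(c - 5)*(c^3 - 5*c^2 - 16*c + 80) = c*(c - 5)*(c + 4)*(c^2 - 9*c + 20) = c*(c - 5)^2*(c + 4)*(c - 4)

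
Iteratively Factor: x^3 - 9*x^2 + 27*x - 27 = (x - 3)*(x^2 - 6*x + 9) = (x - 3)^2*(x - 3)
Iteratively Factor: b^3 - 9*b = (b - 3)*(b^2 + 3*b) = b*(b - 3)*(b + 3)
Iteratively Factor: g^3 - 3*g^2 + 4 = (g - 2)*(g^2 - g - 2) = (g - 2)*(g + 1)*(g - 2)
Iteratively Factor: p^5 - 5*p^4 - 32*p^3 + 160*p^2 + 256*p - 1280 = (p - 4)*(p^4 - p^3 - 36*p^2 + 16*p + 320) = (p - 4)*(p + 4)*(p^3 - 5*p^2 - 16*p + 80) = (p - 4)*(p + 4)^2*(p^2 - 9*p + 20) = (p - 5)*(p - 4)*(p + 4)^2*(p - 4)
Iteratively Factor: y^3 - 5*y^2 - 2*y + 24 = (y + 2)*(y^2 - 7*y + 12) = (y - 3)*(y + 2)*(y - 4)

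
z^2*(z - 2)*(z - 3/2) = z^4 - 7*z^3/2 + 3*z^2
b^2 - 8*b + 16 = (b - 4)^2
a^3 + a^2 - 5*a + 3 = (a - 1)^2*(a + 3)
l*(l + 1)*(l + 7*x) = l^3 + 7*l^2*x + l^2 + 7*l*x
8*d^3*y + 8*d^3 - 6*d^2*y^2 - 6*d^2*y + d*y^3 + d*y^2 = (-4*d + y)*(-2*d + y)*(d*y + d)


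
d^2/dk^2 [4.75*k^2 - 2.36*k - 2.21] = 9.50000000000000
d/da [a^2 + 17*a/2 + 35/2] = 2*a + 17/2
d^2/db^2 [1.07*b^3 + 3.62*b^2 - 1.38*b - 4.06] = 6.42*b + 7.24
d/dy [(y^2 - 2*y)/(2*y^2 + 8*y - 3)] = 6*(2*y^2 - y + 1)/(4*y^4 + 32*y^3 + 52*y^2 - 48*y + 9)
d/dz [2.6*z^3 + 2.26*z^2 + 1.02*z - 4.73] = 7.8*z^2 + 4.52*z + 1.02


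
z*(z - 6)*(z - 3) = z^3 - 9*z^2 + 18*z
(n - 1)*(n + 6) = n^2 + 5*n - 6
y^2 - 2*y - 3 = (y - 3)*(y + 1)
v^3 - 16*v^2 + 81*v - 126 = (v - 7)*(v - 6)*(v - 3)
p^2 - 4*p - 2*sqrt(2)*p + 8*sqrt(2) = (p - 4)*(p - 2*sqrt(2))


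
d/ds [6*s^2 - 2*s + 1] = 12*s - 2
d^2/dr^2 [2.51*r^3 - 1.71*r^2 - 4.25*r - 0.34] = 15.06*r - 3.42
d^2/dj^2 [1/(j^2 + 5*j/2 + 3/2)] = 4*(-4*j^2 - 10*j + (4*j + 5)^2 - 6)/(2*j^2 + 5*j + 3)^3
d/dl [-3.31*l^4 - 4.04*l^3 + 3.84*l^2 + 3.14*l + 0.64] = -13.24*l^3 - 12.12*l^2 + 7.68*l + 3.14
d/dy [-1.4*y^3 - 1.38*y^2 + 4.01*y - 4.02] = -4.2*y^2 - 2.76*y + 4.01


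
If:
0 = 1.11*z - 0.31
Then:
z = 0.28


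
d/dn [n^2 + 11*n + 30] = 2*n + 11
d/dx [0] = 0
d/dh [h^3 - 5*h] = 3*h^2 - 5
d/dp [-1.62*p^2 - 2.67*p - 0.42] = -3.24*p - 2.67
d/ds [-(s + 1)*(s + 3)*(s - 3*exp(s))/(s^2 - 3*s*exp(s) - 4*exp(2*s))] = (-(s + 1)*(s + 3)*(s - 3*exp(s))*(3*s*exp(s) - 2*s + 8*exp(2*s) + 3*exp(s)) + (-s^2 + 3*s*exp(s) + 4*exp(2*s))*(-(s + 1)*(s + 3)*(3*exp(s) - 1) + (s + 1)*(s - 3*exp(s)) + (s + 3)*(s - 3*exp(s))))/(-s^2 + 3*s*exp(s) + 4*exp(2*s))^2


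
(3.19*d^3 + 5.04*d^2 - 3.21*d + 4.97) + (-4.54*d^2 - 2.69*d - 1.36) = 3.19*d^3 + 0.5*d^2 - 5.9*d + 3.61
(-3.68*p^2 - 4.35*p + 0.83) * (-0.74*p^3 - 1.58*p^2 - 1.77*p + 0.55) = 2.7232*p^5 + 9.0334*p^4 + 12.7724*p^3 + 4.3641*p^2 - 3.8616*p + 0.4565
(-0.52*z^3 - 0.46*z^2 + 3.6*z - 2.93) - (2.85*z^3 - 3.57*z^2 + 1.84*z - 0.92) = -3.37*z^3 + 3.11*z^2 + 1.76*z - 2.01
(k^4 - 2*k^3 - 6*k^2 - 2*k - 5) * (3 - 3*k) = -3*k^5 + 9*k^4 + 12*k^3 - 12*k^2 + 9*k - 15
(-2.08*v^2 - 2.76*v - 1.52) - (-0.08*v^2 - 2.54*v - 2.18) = -2.0*v^2 - 0.22*v + 0.66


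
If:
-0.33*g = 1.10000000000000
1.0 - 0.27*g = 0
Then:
No Solution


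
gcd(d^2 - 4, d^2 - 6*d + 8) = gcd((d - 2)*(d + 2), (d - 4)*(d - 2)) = d - 2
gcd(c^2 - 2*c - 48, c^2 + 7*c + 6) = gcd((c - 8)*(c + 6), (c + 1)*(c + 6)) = c + 6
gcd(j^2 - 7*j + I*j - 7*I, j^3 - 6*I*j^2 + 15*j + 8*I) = j + I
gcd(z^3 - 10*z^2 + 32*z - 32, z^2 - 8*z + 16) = z^2 - 8*z + 16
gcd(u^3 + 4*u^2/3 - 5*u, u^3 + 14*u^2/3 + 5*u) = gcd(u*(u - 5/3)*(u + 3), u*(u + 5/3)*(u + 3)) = u^2 + 3*u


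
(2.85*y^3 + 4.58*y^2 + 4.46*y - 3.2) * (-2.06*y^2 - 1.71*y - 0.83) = -5.871*y^5 - 14.3083*y^4 - 19.3849*y^3 - 4.836*y^2 + 1.7702*y + 2.656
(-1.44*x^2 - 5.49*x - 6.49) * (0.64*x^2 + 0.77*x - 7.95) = -0.9216*x^4 - 4.6224*x^3 + 3.0671*x^2 + 38.6482*x + 51.5955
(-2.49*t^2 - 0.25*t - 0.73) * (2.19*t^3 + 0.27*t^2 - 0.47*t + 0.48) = -5.4531*t^5 - 1.2198*t^4 - 0.4959*t^3 - 1.2748*t^2 + 0.2231*t - 0.3504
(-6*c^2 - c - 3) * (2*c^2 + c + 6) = -12*c^4 - 8*c^3 - 43*c^2 - 9*c - 18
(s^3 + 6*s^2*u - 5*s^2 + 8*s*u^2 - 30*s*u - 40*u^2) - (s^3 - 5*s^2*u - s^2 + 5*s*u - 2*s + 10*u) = 11*s^2*u - 4*s^2 + 8*s*u^2 - 35*s*u + 2*s - 40*u^2 - 10*u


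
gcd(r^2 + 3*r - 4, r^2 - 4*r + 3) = r - 1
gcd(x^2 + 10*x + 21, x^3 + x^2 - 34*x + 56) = x + 7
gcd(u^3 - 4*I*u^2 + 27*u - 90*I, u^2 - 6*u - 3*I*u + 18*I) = u - 3*I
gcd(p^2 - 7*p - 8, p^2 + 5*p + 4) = p + 1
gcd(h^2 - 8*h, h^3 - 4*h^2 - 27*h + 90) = 1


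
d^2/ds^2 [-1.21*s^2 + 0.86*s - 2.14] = -2.42000000000000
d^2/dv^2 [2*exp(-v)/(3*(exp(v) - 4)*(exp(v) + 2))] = 2*(9*exp(4*v) - 22*exp(3*v) + 48*exp(v) + 64)*exp(-v)/(3*(exp(6*v) - 6*exp(5*v) - 12*exp(4*v) + 88*exp(3*v) + 96*exp(2*v) - 384*exp(v) - 512))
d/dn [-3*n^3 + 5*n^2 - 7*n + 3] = -9*n^2 + 10*n - 7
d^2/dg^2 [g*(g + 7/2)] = 2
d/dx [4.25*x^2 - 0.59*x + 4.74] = 8.5*x - 0.59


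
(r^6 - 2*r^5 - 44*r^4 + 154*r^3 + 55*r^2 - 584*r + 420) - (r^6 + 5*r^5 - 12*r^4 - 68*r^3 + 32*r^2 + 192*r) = -7*r^5 - 32*r^4 + 222*r^3 + 23*r^2 - 776*r + 420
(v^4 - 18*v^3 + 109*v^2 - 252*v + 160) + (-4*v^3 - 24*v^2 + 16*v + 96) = v^4 - 22*v^3 + 85*v^2 - 236*v + 256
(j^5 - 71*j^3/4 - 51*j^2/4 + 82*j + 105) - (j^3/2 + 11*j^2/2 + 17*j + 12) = j^5 - 73*j^3/4 - 73*j^2/4 + 65*j + 93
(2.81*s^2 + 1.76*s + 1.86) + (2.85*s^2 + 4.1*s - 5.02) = 5.66*s^2 + 5.86*s - 3.16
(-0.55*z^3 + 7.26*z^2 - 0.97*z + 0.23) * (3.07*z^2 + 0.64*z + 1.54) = -1.6885*z^5 + 21.9362*z^4 + 0.8215*z^3 + 11.2657*z^2 - 1.3466*z + 0.3542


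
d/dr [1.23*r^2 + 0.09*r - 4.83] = 2.46*r + 0.09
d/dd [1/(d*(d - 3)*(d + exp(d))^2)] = (-2*d*(d - 3)*(exp(d) + 1) - d*(d + exp(d)) - (d - 3)*(d + exp(d)))/(d^2*(d - 3)^2*(d + exp(d))^3)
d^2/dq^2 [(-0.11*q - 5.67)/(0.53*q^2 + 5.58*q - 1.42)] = (-(0.11*q + 5.67)*(1.06*q + 5.58)*(2.12*q + 11.16) + (0.3498*q + 7.2378)*(0.53*q^2 + 5.58*q - 1.42))/(0.53*q^2 + 5.58*q - 1.42)^3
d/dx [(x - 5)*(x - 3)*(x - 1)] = 3*x^2 - 18*x + 23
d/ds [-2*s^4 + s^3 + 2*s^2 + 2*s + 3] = -8*s^3 + 3*s^2 + 4*s + 2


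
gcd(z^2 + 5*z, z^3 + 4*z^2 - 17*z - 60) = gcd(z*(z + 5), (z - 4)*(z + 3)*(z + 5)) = z + 5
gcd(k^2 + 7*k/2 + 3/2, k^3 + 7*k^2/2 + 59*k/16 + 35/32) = k + 1/2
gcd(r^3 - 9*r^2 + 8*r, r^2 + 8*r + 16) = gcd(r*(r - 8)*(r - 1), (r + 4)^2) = 1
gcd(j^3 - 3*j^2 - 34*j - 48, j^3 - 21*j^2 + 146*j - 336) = j - 8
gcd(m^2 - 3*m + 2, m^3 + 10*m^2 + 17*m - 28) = m - 1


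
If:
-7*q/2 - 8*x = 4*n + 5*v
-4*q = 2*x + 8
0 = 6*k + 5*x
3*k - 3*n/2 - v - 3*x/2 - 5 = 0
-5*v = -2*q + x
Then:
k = 370/107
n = 766/107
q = 8/107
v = 92/107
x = -444/107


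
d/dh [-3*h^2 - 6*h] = -6*h - 6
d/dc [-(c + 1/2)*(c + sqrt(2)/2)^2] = (2*c + sqrt(2))*(-6*c - 2 - sqrt(2))/4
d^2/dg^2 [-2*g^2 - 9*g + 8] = -4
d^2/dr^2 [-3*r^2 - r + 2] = -6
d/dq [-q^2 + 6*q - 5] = 6 - 2*q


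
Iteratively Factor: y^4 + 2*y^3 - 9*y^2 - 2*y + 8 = (y - 2)*(y^3 + 4*y^2 - y - 4) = (y - 2)*(y - 1)*(y^2 + 5*y + 4) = (y - 2)*(y - 1)*(y + 4)*(y + 1)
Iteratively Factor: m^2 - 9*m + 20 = (m - 4)*(m - 5)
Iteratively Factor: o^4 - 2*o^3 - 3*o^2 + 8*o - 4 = (o - 1)*(o^3 - o^2 - 4*o + 4) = (o - 1)*(o + 2)*(o^2 - 3*o + 2) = (o - 1)^2*(o + 2)*(o - 2)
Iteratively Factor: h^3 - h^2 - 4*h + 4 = (h - 2)*(h^2 + h - 2) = (h - 2)*(h + 2)*(h - 1)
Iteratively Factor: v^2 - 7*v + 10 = (v - 2)*(v - 5)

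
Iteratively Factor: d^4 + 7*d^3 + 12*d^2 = (d)*(d^3 + 7*d^2 + 12*d) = d^2*(d^2 + 7*d + 12) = d^2*(d + 4)*(d + 3)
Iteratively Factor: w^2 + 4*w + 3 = (w + 3)*(w + 1)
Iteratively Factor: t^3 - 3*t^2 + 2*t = (t - 2)*(t^2 - t) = t*(t - 2)*(t - 1)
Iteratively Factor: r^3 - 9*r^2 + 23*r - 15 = (r - 5)*(r^2 - 4*r + 3) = (r - 5)*(r - 1)*(r - 3)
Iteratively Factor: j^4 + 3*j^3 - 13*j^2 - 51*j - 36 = (j + 3)*(j^3 - 13*j - 12) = (j + 1)*(j + 3)*(j^2 - j - 12) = (j + 1)*(j + 3)^2*(j - 4)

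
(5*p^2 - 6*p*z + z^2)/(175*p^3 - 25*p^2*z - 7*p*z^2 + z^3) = (-p + z)/(-35*p^2 - 2*p*z + z^2)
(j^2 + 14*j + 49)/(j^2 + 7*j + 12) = (j^2 + 14*j + 49)/(j^2 + 7*j + 12)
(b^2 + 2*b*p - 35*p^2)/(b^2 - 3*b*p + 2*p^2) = (b^2 + 2*b*p - 35*p^2)/(b^2 - 3*b*p + 2*p^2)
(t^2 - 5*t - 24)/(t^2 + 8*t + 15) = (t - 8)/(t + 5)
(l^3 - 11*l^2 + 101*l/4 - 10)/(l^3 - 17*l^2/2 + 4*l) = (l - 5/2)/l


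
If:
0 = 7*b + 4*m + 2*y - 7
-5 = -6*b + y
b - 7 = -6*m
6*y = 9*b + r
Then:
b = 37/55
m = 58/55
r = -651/55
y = -53/55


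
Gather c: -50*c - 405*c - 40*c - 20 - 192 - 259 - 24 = -495*c - 495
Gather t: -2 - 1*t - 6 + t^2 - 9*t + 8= t^2 - 10*t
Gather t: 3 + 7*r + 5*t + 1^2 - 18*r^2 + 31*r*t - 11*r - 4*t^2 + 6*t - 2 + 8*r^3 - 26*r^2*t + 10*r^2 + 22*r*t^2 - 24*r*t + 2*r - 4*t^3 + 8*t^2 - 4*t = 8*r^3 - 8*r^2 - 2*r - 4*t^3 + t^2*(22*r + 4) + t*(-26*r^2 + 7*r + 7) + 2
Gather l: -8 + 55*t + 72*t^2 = 72*t^2 + 55*t - 8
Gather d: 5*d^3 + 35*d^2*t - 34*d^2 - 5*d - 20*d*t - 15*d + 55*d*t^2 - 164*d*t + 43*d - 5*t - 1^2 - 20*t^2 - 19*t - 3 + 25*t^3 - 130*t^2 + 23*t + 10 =5*d^3 + d^2*(35*t - 34) + d*(55*t^2 - 184*t + 23) + 25*t^3 - 150*t^2 - t + 6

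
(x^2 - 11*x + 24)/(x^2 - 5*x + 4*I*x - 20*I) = (x^2 - 11*x + 24)/(x^2 + x*(-5 + 4*I) - 20*I)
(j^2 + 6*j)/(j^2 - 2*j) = (j + 6)/(j - 2)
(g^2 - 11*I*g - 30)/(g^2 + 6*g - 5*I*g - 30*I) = (g - 6*I)/(g + 6)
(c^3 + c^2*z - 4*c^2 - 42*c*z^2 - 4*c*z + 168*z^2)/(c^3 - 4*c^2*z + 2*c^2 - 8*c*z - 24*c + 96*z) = (-c^2 - c*z + 42*z^2)/(-c^2 + 4*c*z - 6*c + 24*z)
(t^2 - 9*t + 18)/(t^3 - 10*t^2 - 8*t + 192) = (t - 3)/(t^2 - 4*t - 32)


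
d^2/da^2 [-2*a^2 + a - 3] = -4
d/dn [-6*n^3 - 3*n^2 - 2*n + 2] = -18*n^2 - 6*n - 2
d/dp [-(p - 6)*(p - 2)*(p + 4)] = -3*p^2 + 8*p + 20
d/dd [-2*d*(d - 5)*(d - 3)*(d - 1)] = -8*d^3 + 54*d^2 - 92*d + 30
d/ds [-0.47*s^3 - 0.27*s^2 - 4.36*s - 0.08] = -1.41*s^2 - 0.54*s - 4.36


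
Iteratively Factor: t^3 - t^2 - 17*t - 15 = (t + 1)*(t^2 - 2*t - 15) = (t + 1)*(t + 3)*(t - 5)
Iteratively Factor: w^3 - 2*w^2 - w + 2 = (w - 1)*(w^2 - w - 2) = (w - 1)*(w + 1)*(w - 2)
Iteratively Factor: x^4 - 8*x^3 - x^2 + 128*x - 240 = (x - 4)*(x^3 - 4*x^2 - 17*x + 60) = (x - 4)*(x + 4)*(x^2 - 8*x + 15) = (x - 5)*(x - 4)*(x + 4)*(x - 3)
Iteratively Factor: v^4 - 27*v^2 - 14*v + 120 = (v - 2)*(v^3 + 2*v^2 - 23*v - 60) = (v - 2)*(v + 3)*(v^2 - v - 20) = (v - 5)*(v - 2)*(v + 3)*(v + 4)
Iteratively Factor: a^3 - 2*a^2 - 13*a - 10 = (a - 5)*(a^2 + 3*a + 2) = (a - 5)*(a + 1)*(a + 2)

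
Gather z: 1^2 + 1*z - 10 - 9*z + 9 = -8*z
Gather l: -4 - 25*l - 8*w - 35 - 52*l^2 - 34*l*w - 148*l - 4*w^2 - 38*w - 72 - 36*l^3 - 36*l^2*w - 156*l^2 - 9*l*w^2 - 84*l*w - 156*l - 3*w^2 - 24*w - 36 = -36*l^3 + l^2*(-36*w - 208) + l*(-9*w^2 - 118*w - 329) - 7*w^2 - 70*w - 147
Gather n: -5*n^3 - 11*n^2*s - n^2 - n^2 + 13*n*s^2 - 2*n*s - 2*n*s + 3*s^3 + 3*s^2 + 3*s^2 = -5*n^3 + n^2*(-11*s - 2) + n*(13*s^2 - 4*s) + 3*s^3 + 6*s^2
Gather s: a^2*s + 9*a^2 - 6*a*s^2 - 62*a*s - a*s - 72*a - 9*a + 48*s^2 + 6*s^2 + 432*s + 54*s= 9*a^2 - 81*a + s^2*(54 - 6*a) + s*(a^2 - 63*a + 486)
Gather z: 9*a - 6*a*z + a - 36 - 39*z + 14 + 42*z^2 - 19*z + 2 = 10*a + 42*z^2 + z*(-6*a - 58) - 20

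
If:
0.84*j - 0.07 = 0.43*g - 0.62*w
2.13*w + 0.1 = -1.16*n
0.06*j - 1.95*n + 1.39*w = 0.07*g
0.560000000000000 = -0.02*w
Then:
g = -3506.71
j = -1774.35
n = 51.33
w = -28.00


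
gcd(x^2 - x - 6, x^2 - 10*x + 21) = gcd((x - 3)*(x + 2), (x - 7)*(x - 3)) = x - 3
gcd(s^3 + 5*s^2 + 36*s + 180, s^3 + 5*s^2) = s + 5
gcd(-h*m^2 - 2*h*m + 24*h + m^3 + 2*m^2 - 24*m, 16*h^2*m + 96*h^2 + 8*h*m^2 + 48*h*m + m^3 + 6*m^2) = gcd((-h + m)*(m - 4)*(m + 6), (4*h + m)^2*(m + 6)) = m + 6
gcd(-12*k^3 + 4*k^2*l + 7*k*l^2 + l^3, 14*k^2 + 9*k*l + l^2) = 2*k + l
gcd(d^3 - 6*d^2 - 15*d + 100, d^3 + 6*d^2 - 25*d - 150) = d - 5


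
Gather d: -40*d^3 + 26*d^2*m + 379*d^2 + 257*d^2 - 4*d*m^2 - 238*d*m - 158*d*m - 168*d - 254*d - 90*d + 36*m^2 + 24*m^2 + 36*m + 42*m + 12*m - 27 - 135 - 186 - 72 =-40*d^3 + d^2*(26*m + 636) + d*(-4*m^2 - 396*m - 512) + 60*m^2 + 90*m - 420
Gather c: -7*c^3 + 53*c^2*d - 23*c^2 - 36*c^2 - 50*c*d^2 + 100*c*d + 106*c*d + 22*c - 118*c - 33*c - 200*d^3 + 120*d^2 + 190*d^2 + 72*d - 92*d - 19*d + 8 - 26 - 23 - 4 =-7*c^3 + c^2*(53*d - 59) + c*(-50*d^2 + 206*d - 129) - 200*d^3 + 310*d^2 - 39*d - 45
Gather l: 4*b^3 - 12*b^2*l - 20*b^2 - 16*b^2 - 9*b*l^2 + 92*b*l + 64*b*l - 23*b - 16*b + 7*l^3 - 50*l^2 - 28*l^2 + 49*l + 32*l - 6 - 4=4*b^3 - 36*b^2 - 39*b + 7*l^3 + l^2*(-9*b - 78) + l*(-12*b^2 + 156*b + 81) - 10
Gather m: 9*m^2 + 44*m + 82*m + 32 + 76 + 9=9*m^2 + 126*m + 117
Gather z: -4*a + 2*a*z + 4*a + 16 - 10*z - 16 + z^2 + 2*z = z^2 + z*(2*a - 8)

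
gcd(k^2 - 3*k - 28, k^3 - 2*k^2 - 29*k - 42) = k - 7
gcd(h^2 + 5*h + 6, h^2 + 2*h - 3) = h + 3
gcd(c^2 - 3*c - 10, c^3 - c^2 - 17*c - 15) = c - 5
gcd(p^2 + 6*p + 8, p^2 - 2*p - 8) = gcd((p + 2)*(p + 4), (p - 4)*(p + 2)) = p + 2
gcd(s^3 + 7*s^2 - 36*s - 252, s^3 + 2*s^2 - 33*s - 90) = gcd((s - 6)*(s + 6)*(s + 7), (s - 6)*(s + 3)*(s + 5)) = s - 6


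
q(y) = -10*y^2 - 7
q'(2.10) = -42.00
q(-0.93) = -15.65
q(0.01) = -7.00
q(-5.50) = -309.50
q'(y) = -20*y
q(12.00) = -1447.00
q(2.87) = -89.37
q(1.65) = -34.22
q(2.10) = -51.10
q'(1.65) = -33.00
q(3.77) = -149.13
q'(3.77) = -75.40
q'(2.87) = -57.40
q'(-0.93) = 18.60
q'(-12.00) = 240.00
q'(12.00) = -240.00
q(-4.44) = -204.14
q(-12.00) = -1447.00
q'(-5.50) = 110.00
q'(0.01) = -0.20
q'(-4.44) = 88.80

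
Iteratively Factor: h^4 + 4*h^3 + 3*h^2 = (h + 1)*(h^3 + 3*h^2) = h*(h + 1)*(h^2 + 3*h) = h^2*(h + 1)*(h + 3)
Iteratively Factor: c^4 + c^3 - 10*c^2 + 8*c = (c - 2)*(c^3 + 3*c^2 - 4*c) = (c - 2)*(c + 4)*(c^2 - c) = (c - 2)*(c - 1)*(c + 4)*(c)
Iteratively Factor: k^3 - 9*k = (k + 3)*(k^2 - 3*k) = k*(k + 3)*(k - 3)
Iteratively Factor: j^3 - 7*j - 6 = (j - 3)*(j^2 + 3*j + 2) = (j - 3)*(j + 1)*(j + 2)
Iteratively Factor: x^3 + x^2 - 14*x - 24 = (x + 3)*(x^2 - 2*x - 8) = (x + 2)*(x + 3)*(x - 4)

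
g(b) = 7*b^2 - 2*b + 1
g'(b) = 14*b - 2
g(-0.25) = 1.94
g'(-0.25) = -5.50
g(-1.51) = 19.98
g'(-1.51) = -23.14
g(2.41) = 36.84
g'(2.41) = 31.74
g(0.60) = 2.32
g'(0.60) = 6.40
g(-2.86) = 63.98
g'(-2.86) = -42.04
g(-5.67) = 237.38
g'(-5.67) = -81.38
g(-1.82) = 27.83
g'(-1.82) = -27.48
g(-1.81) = 27.55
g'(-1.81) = -27.34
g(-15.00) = 1606.00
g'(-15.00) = -212.00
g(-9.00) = 586.00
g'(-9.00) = -128.00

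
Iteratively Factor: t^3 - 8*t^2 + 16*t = (t - 4)*(t^2 - 4*t) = t*(t - 4)*(t - 4)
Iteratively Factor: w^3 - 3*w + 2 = (w + 2)*(w^2 - 2*w + 1) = (w - 1)*(w + 2)*(w - 1)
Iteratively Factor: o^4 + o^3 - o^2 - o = (o + 1)*(o^3 - o) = o*(o + 1)*(o^2 - 1) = o*(o + 1)^2*(o - 1)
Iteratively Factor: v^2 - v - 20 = (v - 5)*(v + 4)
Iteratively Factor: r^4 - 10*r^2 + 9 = (r - 1)*(r^3 + r^2 - 9*r - 9) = (r - 1)*(r + 3)*(r^2 - 2*r - 3) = (r - 1)*(r + 1)*(r + 3)*(r - 3)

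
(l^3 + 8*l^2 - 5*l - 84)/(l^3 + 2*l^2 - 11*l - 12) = (l + 7)/(l + 1)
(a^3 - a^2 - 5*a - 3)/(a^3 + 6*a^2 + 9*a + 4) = (a - 3)/(a + 4)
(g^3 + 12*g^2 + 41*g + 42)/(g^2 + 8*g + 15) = (g^2 + 9*g + 14)/(g + 5)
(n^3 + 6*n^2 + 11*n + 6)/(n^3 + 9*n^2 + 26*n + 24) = (n + 1)/(n + 4)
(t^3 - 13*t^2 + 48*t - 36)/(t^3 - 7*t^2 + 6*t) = (t - 6)/t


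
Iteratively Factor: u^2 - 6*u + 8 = (u - 2)*(u - 4)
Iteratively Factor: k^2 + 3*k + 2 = (k + 2)*(k + 1)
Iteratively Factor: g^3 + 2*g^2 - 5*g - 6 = (g - 2)*(g^2 + 4*g + 3) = (g - 2)*(g + 3)*(g + 1)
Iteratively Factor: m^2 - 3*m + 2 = (m - 2)*(m - 1)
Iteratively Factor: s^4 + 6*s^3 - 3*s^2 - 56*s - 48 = (s + 4)*(s^3 + 2*s^2 - 11*s - 12) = (s + 4)^2*(s^2 - 2*s - 3) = (s - 3)*(s + 4)^2*(s + 1)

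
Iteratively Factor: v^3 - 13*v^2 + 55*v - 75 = (v - 5)*(v^2 - 8*v + 15) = (v - 5)*(v - 3)*(v - 5)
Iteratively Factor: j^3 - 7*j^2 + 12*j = (j)*(j^2 - 7*j + 12) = j*(j - 3)*(j - 4)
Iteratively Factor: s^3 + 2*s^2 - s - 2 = (s + 2)*(s^2 - 1) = (s + 1)*(s + 2)*(s - 1)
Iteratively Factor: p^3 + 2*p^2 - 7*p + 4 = (p - 1)*(p^2 + 3*p - 4) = (p - 1)*(p + 4)*(p - 1)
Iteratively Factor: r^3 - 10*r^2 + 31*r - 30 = (r - 2)*(r^2 - 8*r + 15) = (r - 3)*(r - 2)*(r - 5)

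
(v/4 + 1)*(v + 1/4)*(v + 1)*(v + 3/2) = v^4/4 + 27*v^3/16 + 105*v^2/32 + 71*v/32 + 3/8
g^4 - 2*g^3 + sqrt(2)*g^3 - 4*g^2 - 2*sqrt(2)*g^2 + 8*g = g*(g - 2)*(g - sqrt(2))*(g + 2*sqrt(2))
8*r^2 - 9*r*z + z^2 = (-8*r + z)*(-r + z)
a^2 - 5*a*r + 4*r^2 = (a - 4*r)*(a - r)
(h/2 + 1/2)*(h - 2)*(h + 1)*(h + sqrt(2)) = h^4/2 + sqrt(2)*h^3/2 - 3*h^2/2 - 3*sqrt(2)*h/2 - h - sqrt(2)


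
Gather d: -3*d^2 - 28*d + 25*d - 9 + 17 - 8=-3*d^2 - 3*d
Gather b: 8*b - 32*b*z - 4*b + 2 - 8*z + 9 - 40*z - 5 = b*(4 - 32*z) - 48*z + 6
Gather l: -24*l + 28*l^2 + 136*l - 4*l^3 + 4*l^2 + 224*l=-4*l^3 + 32*l^2 + 336*l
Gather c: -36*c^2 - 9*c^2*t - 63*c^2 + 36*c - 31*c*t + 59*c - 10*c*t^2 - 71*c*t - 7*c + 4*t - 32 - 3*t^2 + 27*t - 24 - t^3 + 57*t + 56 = c^2*(-9*t - 99) + c*(-10*t^2 - 102*t + 88) - t^3 - 3*t^2 + 88*t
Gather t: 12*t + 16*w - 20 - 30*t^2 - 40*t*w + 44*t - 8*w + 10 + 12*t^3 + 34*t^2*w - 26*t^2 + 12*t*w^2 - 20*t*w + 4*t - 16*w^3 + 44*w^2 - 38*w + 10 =12*t^3 + t^2*(34*w - 56) + t*(12*w^2 - 60*w + 60) - 16*w^3 + 44*w^2 - 30*w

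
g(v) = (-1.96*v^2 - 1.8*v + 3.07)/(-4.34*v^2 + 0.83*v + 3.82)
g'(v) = (-3.92*v - 1.8)/(-4.34*v^2 + 0.83*v + 3.82) + (8.68*v - 0.83)*(-1.96*v^2 - 1.8*v + 3.07)/(-4.34*v^2 + 0.83*v + 3.82)^2 = (-9.4388*v^2 + 11.6732*v - 9.4241)/(18.8356*v^4 - 7.2044*v^3 - 32.4687*v^2 + 6.3412*v + 14.5924)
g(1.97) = 0.71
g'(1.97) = -0.18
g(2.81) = 0.62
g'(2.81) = -0.06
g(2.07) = 0.69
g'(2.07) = -0.15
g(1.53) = 0.84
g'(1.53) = -0.53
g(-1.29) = -0.48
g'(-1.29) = -2.01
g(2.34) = 0.66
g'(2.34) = -0.10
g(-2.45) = 0.18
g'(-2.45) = -0.16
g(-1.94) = 0.06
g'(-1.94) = -0.34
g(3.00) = 0.61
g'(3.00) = -0.06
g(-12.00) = 0.41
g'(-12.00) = -0.00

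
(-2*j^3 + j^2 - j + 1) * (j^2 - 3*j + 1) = -2*j^5 + 7*j^4 - 6*j^3 + 5*j^2 - 4*j + 1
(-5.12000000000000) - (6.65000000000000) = -11.7700000000000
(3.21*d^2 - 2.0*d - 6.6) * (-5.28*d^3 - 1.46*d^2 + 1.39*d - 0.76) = -16.9488*d^5 + 5.8734*d^4 + 42.2299*d^3 + 4.4164*d^2 - 7.654*d + 5.016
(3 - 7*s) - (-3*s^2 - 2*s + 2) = 3*s^2 - 5*s + 1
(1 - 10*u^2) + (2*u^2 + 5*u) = -8*u^2 + 5*u + 1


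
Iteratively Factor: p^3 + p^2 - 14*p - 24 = (p - 4)*(p^2 + 5*p + 6) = (p - 4)*(p + 3)*(p + 2)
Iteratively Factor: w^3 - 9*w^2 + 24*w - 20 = (w - 2)*(w^2 - 7*w + 10) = (w - 5)*(w - 2)*(w - 2)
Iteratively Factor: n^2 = (n)*(n)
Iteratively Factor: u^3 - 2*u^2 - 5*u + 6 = (u - 3)*(u^2 + u - 2) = (u - 3)*(u + 2)*(u - 1)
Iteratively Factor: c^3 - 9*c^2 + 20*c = (c - 4)*(c^2 - 5*c) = c*(c - 4)*(c - 5)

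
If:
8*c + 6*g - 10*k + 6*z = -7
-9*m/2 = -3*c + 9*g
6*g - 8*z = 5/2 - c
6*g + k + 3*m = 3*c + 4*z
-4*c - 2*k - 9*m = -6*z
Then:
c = 101/114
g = 106/171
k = 221/114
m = -37/57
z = 5/19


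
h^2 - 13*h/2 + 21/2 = (h - 7/2)*(h - 3)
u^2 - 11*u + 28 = (u - 7)*(u - 4)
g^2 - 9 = (g - 3)*(g + 3)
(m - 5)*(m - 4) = m^2 - 9*m + 20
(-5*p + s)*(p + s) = -5*p^2 - 4*p*s + s^2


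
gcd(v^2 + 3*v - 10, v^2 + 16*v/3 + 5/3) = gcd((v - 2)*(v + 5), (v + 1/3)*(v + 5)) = v + 5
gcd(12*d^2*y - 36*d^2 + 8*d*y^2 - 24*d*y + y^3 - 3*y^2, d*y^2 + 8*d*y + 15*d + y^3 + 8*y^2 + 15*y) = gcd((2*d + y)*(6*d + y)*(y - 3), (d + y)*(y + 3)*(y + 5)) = 1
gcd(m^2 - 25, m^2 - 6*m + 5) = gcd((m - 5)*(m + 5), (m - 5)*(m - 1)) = m - 5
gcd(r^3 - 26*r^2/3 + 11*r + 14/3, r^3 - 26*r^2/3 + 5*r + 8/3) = r + 1/3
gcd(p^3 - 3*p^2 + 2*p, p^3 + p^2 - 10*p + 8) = p^2 - 3*p + 2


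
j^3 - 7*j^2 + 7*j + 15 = (j - 5)*(j - 3)*(j + 1)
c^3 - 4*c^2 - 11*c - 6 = (c - 6)*(c + 1)^2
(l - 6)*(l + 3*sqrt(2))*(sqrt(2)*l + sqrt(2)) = sqrt(2)*l^3 - 5*sqrt(2)*l^2 + 6*l^2 - 30*l - 6*sqrt(2)*l - 36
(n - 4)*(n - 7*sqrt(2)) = n^2 - 7*sqrt(2)*n - 4*n + 28*sqrt(2)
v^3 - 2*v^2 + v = v*(v - 1)^2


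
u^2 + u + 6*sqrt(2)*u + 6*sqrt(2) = (u + 1)*(u + 6*sqrt(2))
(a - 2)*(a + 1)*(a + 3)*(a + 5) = a^4 + 7*a^3 + 5*a^2 - 31*a - 30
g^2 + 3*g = g*(g + 3)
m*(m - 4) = m^2 - 4*m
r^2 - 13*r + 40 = (r - 8)*(r - 5)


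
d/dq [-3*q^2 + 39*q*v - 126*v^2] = -6*q + 39*v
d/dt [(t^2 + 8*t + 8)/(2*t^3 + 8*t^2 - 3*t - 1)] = (-2*t^4 - 32*t^3 - 115*t^2 - 130*t + 16)/(4*t^6 + 32*t^5 + 52*t^4 - 52*t^3 - 7*t^2 + 6*t + 1)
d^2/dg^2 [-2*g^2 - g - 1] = -4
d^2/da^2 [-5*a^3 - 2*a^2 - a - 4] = -30*a - 4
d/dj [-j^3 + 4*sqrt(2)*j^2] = j*(-3*j + 8*sqrt(2))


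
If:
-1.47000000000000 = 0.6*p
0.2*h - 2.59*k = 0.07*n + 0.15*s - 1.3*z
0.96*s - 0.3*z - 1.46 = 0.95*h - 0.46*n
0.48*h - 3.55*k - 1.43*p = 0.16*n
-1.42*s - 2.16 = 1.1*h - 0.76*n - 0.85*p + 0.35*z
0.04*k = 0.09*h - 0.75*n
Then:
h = -3.27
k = 0.56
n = -0.42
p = -2.45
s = -1.05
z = 1.48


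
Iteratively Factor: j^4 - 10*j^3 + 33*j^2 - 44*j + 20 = (j - 2)*(j^3 - 8*j^2 + 17*j - 10) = (j - 2)*(j - 1)*(j^2 - 7*j + 10) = (j - 2)^2*(j - 1)*(j - 5)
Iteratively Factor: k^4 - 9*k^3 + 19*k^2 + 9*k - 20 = (k - 1)*(k^3 - 8*k^2 + 11*k + 20) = (k - 4)*(k - 1)*(k^2 - 4*k - 5) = (k - 4)*(k - 1)*(k + 1)*(k - 5)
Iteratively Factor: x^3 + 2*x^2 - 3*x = (x + 3)*(x^2 - x) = x*(x + 3)*(x - 1)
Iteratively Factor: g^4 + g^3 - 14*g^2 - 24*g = (g)*(g^3 + g^2 - 14*g - 24) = g*(g + 2)*(g^2 - g - 12) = g*(g - 4)*(g + 2)*(g + 3)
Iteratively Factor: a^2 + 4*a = (a + 4)*(a)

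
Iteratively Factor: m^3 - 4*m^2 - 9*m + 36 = (m + 3)*(m^2 - 7*m + 12) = (m - 4)*(m + 3)*(m - 3)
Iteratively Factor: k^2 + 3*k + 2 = (k + 2)*(k + 1)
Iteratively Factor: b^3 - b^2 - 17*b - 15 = (b + 1)*(b^2 - 2*b - 15) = (b - 5)*(b + 1)*(b + 3)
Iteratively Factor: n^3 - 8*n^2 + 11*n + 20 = (n - 5)*(n^2 - 3*n - 4) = (n - 5)*(n + 1)*(n - 4)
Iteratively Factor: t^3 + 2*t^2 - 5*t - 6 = (t + 3)*(t^2 - t - 2) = (t + 1)*(t + 3)*(t - 2)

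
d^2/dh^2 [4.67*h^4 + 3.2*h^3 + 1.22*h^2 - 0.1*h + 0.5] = 56.04*h^2 + 19.2*h + 2.44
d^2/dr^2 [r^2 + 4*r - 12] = 2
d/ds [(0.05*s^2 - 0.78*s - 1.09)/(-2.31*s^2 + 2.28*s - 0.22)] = (-1.6878*s^2 - 5.0578*s + 2.6568)/(5.3361*s^4 - 10.5336*s^3 + 6.2148*s^2 - 1.0032*s + 0.0484)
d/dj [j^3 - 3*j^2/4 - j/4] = 3*j^2 - 3*j/2 - 1/4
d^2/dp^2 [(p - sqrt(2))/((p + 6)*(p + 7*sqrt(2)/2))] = 4*(4*(p + 6)^2*(p - sqrt(2)) - 2*(p + 6)^2*(2*p + 7*sqrt(2)) + 2*(p + 6)*(p - sqrt(2))*(2*p + 7*sqrt(2)) - (p + 6)*(2*p + 7*sqrt(2))^2 + (p - sqrt(2))*(2*p + 7*sqrt(2))^2)/((p + 6)^3*(2*p + 7*sqrt(2))^3)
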